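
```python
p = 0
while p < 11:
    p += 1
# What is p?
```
Trace:
  p=0
  p=1
  p=2
  p=3
  p=4
  p=5
  p=6
  p=7
  p=8
  p=9
  p=10
  p=11

Final answer: 11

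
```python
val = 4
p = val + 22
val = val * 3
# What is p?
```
Trace:
  val=4
  val=4, p=26
  val=12, p=26

Final answer: 26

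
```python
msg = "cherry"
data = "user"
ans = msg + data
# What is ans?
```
Trace:
  msg='cherry'
  msg='cherry', data='user'
  msg='cherry', data='user', ans='cherryuser'

Final answer: 'cherryuser'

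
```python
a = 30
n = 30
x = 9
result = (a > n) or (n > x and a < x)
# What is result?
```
Trace:
  a=30
  a=30, n=30
  a=30, n=30, x=9
  a=30, n=30, x=9, result=False

Final answer: False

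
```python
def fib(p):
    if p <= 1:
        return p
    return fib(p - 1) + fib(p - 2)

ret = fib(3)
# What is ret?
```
Call trace:
fib(p=3)
  fib(p=2)
    fib(p=1)
    -> return 1
    fib(p=0)
    -> return 0
  -> return 1
  fib(p=1)
  -> return 1
-> return 2

Final answer: 2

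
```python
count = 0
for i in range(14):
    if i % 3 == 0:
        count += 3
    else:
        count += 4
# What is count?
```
Trace:
  count=0
  count=3, i=0
  count=7, i=1
  count=11, i=2
  count=14, i=3
  count=18, i=4
  count=22, i=5
  count=25, i=6
  count=29, i=7
  count=33, i=8
  count=36, i=9
  count=40, i=10
  count=44, i=11
  count=47, i=12
  count=51, i=13

Final answer: 51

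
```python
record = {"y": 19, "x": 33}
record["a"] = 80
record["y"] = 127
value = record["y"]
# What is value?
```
Trace:
  record={'y': 19, 'x': 33}
  record={'y': 19, 'x': 33, 'a': 80}
  record={'y': 127, 'x': 33, 'a': 80}
  record={'y': 127, 'x': 33, 'a': 80}, value=127

Final answer: 127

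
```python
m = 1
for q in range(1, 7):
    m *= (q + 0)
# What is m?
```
Trace:
  m=1
  m=1, q=1
  m=2, q=2
  m=6, q=3
  m=24, q=4
  m=120, q=5
  m=720, q=6

Final answer: 720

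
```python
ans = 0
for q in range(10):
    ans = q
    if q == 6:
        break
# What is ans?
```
Trace:
  ans=0
  ans=0, q=0
  ans=1, q=1
  ans=2, q=2
  ans=3, q=3
  ans=4, q=4
  ans=5, q=5
  ans=6, q=6

Final answer: 6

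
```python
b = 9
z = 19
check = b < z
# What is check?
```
Trace:
  b=9
  b=9, z=19
  b=9, z=19, check=True

Final answer: True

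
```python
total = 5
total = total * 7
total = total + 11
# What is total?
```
Trace:
  total=5
  total=35
  total=46

Final answer: 46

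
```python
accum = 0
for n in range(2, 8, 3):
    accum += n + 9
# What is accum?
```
Trace:
  accum=0
  accum=11, n=2
  accum=25, n=5

Final answer: 25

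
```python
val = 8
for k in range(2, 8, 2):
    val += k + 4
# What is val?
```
Trace:
  val=8
  val=14, k=2
  val=22, k=4
  val=32, k=6

Final answer: 32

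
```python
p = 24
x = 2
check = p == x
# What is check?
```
Trace:
  p=24
  p=24, x=2
  p=24, x=2, check=False

Final answer: False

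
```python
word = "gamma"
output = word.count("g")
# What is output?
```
Trace:
  word='gamma'
  word='gamma', output=1

Final answer: 1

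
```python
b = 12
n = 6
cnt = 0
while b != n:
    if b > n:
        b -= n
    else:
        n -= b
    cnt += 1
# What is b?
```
Trace:
  b=12
  b=12, n=6
  b=12, n=6, cnt=0
  b=6, n=6, cnt=1

Final answer: 6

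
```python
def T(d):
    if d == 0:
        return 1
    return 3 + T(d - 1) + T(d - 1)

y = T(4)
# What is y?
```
Call trace (a repeated sub-call is expanded the first time; later identical calls just restate its return value):
T(d=4)
  T(d=3)
    T(d=2)
      T(d=1)
        T(d=0)
        -> return 1
        T(d=0)
        -> return 1
      -> return 5
      T(d=1) -> return 5  (same call as traced above)
    -> return 13
    T(d=2) -> return 13  (same call as traced above)
  -> return 29
  T(d=3) -> return 29  (same call as traced above)
-> return 61

Final answer: 61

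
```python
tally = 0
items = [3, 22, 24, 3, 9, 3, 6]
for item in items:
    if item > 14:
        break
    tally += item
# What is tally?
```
Trace:
  tally=0
  tally=3, item=3
  tally=3, item=22

Final answer: 3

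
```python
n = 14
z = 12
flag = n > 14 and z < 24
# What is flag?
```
Trace:
  n=14
  n=14, z=12
  n=14, z=12, flag=False

Final answer: False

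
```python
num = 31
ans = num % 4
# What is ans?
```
Trace:
  num=31
  num=31, ans=3

Final answer: 3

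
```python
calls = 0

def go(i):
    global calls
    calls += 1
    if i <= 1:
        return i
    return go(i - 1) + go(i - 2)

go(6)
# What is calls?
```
Call trace (a repeated sub-call is expanded the first time; later identical calls just restate its return value):
go(i=6)
  go(i=5)
    go(i=4)
      go(i=3)
        go(i=2)
          go(i=1)
          -> return 1
          go(i=0)
          -> return 0
        -> return 1
        go(i=1)
        -> return 1
      -> return 2
      go(i=2) -> return 1  (same call as traced above)
    -> return 3
    go(i=3) -> return 2  (same call as traced above)
  -> return 5
  go(i=4) -> return 3  (same call as traced above)
-> return 8

calls is incremented once per call, so count the calls in each subtree. Let C(i) = number of calls made by go(i).
C(0) = C(1) = 1 (base case, no recursion); C(i) = 1 + C(i - 1) + C(i - 2) otherwise.
C(2) = 1 + C(1) + C(0) = 1 + 1 + 1 = 3
C(3) = 1 + C(2) + C(1) = 1 + 3 + 1 = 5
C(4) = 1 + C(3) + C(2) = 1 + 5 + 3 = 9
C(5) = 1 + C(4) + C(3) = 1 + 9 + 5 = 15
C(6) = 1 + C(5) + C(4) = 1 + 15 + 9 = 25
calls = C(6) = 25

Final answer: 25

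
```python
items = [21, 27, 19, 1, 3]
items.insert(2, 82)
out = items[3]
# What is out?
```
Trace:
  items=[21, 27, 19, 1, 3]
  items=[21, 27, 82, 19, 1, 3]
  items=[21, 27, 82, 19, 1, 3], out=19

Final answer: 19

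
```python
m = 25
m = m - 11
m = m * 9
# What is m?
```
Trace:
  m=25
  m=14
  m=126

Final answer: 126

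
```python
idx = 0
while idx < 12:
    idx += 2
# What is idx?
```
Trace:
  idx=0
  idx=2
  idx=4
  idx=6
  idx=8
  idx=10
  idx=12

Final answer: 12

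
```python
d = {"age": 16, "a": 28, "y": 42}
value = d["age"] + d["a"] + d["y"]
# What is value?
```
Trace:
  d={'age': 16, 'a': 28, 'y': 42}
  d={'age': 16, 'a': 28, 'y': 42}, value=86

Final answer: 86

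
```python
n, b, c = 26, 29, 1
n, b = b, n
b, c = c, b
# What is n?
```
Trace:
  n=26, b=29, c=1
  n=29, b=26, c=1
  n=29, b=1, c=26

Final answer: 29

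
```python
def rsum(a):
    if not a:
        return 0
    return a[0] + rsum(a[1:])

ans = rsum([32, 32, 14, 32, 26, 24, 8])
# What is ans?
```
Call trace:
rsum(a=[32, 32, 14, 32, 26, 24, 8])
  rsum(a=[32, 14, 32, 26, 24, 8])
    rsum(a=[14, 32, 26, 24, 8])
      rsum(a=[32, 26, 24, 8])
        rsum(a=[26, 24, 8])
          rsum(a=[24, 8])
            rsum(a=[8])
              rsum(a=[])
              -> return 0
            -> return 8
          -> return 32
        -> return 58
      -> return 90
    -> return 104
  -> return 136
-> return 168

Final answer: 168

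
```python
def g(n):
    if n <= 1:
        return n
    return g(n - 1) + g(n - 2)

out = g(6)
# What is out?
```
Call trace (a repeated sub-call is expanded the first time; later identical calls just restate its return value):
g(n=6)
  g(n=5)
    g(n=4)
      g(n=3)
        g(n=2)
          g(n=1)
          -> return 1
          g(n=0)
          -> return 0
        -> return 1
        g(n=1)
        -> return 1
      -> return 2
      g(n=2) -> return 1  (same call as traced above)
    -> return 3
    g(n=3) -> return 2  (same call as traced above)
  -> return 5
  g(n=4) -> return 3  (same call as traced above)
-> return 8

Final answer: 8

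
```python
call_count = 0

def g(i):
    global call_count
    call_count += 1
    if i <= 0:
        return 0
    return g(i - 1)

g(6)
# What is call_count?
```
Call trace:
g(i=6)
  g(i=5)
    g(i=4)
      g(i=3)
        g(i=2)
          g(i=1)
            g(i=0)
            -> return 0
          -> return 0
        -> return 0
      -> return 0
    -> return 0
  -> return 0
-> return 0

call_count is incremented once per call. g is entered once for each i = 6, 5, 4, 3, 2, 1, 0 (the i <= 0 call returns without recursing), i.e. 6 + 1 calls.
call_count = 7

Final answer: 7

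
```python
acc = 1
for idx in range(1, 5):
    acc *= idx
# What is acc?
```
Trace:
  acc=1
  acc=1, idx=1
  acc=2, idx=2
  acc=6, idx=3
  acc=24, idx=4

Final answer: 24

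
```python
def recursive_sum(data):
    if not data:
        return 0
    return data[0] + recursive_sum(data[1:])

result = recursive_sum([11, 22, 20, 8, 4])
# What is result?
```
Call trace:
recursive_sum(data=[11, 22, 20, 8, 4])
  recursive_sum(data=[22, 20, 8, 4])
    recursive_sum(data=[20, 8, 4])
      recursive_sum(data=[8, 4])
        recursive_sum(data=[4])
          recursive_sum(data=[])
          -> return 0
        -> return 4
      -> return 12
    -> return 32
  -> return 54
-> return 65

Final answer: 65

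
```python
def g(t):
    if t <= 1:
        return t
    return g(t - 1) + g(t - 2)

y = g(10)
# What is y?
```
Call trace (a repeated sub-call is expanded the first time; later identical calls just restate its return value):
g(t=10)
  g(t=9)
    g(t=8)
      g(t=7)
        g(t=6)
          g(t=5)
            g(t=4)
              g(t=3)
                g(t=2)
                  g(t=1)
                  -> return 1
                  g(t=0)
                  -> return 0
                -> return 1
                g(t=1)
                -> return 1
              -> return 2
              g(t=2) -> return 1  (same call as traced above)
            -> return 3
            g(t=3) -> return 2  (same call as traced above)
          -> return 5
          g(t=4) -> return 3  (same call as traced above)
        -> return 8
        g(t=5) -> return 5  (same call as traced above)
      -> return 13
      g(t=6) -> return 8  (same call as traced above)
    -> return 21
    g(t=7) -> return 13  (same call as traced above)
  -> return 34
  g(t=8) -> return 21  (same call as traced above)
-> return 55

Final answer: 55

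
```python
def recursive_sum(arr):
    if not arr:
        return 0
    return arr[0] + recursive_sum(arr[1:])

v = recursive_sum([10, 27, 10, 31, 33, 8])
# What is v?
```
Call trace:
recursive_sum(arr=[10, 27, 10, 31, 33, 8])
  recursive_sum(arr=[27, 10, 31, 33, 8])
    recursive_sum(arr=[10, 31, 33, 8])
      recursive_sum(arr=[31, 33, 8])
        recursive_sum(arr=[33, 8])
          recursive_sum(arr=[8])
            recursive_sum(arr=[])
            -> return 0
          -> return 8
        -> return 41
      -> return 72
    -> return 82
  -> return 109
-> return 119

Final answer: 119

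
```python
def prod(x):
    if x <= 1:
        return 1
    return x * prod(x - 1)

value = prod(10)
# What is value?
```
Call trace:
prod(x=10)
  prod(x=9)
    prod(x=8)
      prod(x=7)
        prod(x=6)
          prod(x=5)
            prod(x=4)
              prod(x=3)
                prod(x=2)
                  prod(x=1)
                  -> return 1
                -> return 2
              -> return 6
            -> return 24
          -> return 120
        -> return 720
      -> return 5040
    -> return 40320
  -> return 362880
-> return 3628800

Final answer: 3628800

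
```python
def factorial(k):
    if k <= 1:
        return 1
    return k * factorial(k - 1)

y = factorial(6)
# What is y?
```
Call trace:
factorial(k=6)
  factorial(k=5)
    factorial(k=4)
      factorial(k=3)
        factorial(k=2)
          factorial(k=1)
          -> return 1
        -> return 2
      -> return 6
    -> return 24
  -> return 120
-> return 720

Final answer: 720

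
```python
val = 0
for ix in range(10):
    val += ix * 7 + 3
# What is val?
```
Trace:
  val=0
  val=3, ix=0
  val=13, ix=1
  val=30, ix=2
  val=54, ix=3
  val=85, ix=4
  val=123, ix=5
  val=168, ix=6
  val=220, ix=7
  val=279, ix=8
  val=345, ix=9

Final answer: 345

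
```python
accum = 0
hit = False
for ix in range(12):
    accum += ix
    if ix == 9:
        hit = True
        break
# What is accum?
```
Trace:
  accum=0
  accum=0, hit=False
  accum=0, hit=False, ix=0
  accum=1, hit=False, ix=1
  accum=3, hit=False, ix=2
  accum=6, hit=False, ix=3
  accum=10, hit=False, ix=4
  accum=15, hit=False, ix=5
  accum=21, hit=False, ix=6
  accum=28, hit=False, ix=7
  accum=36, hit=False, ix=8
  accum=45, hit=True, ix=9

Final answer: 45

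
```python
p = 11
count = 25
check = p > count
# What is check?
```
Trace:
  p=11
  p=11, count=25
  p=11, count=25, check=False

Final answer: False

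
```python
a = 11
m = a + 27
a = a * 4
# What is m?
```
Trace:
  a=11
  a=11, m=38
  a=44, m=38

Final answer: 38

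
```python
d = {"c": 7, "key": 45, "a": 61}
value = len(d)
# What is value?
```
Trace:
  d={'c': 7, 'key': 45, 'a': 61}
  d={'c': 7, 'key': 45, 'a': 61}, value=3

Final answer: 3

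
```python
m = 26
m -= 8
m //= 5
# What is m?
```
Trace:
  m=26
  m=18
  m=3

Final answer: 3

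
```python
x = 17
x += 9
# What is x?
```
Trace:
  x=17
  x=26

Final answer: 26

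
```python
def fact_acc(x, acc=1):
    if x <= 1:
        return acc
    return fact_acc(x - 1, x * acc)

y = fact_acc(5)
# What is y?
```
Call trace:
fact_acc(x=5, acc=1)
  fact_acc(x=4, acc=5)
    fact_acc(x=3, acc=20)
      fact_acc(x=2, acc=60)
        fact_acc(x=1, acc=120)
        -> return 120
      -> return 120
    -> return 120
  -> return 120
-> return 120

Final answer: 120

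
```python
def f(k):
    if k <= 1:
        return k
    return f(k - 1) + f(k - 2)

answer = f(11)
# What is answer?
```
Call trace (a repeated sub-call is expanded the first time; later identical calls just restate its return value):
f(k=11)
  f(k=10)
    f(k=9)
      f(k=8)
        f(k=7)
          f(k=6)
            f(k=5)
              f(k=4)
                f(k=3)
                  f(k=2)
                    f(k=1)
                    -> return 1
                    f(k=0)
                    -> return 0
                  -> return 1
                  f(k=1)
                  -> return 1
                -> return 2
                f(k=2) -> return 1  (same call as traced above)
              -> return 3
              f(k=3) -> return 2  (same call as traced above)
            -> return 5
            f(k=4) -> return 3  (same call as traced above)
          -> return 8
          f(k=5) -> return 5  (same call as traced above)
        -> return 13
        f(k=6) -> return 8  (same call as traced above)
      -> return 21
      f(k=7) -> return 13  (same call as traced above)
    -> return 34
    f(k=8) -> return 21  (same call as traced above)
  -> return 55
  f(k=9) -> return 34  (same call as traced above)
-> return 89

Final answer: 89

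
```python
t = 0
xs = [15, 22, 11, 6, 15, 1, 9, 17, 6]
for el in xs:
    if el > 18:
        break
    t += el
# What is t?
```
Trace:
  t=0
  t=15, el=15
  t=15, el=22

Final answer: 15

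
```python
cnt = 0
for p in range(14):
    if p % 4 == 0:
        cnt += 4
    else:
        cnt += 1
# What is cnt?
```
Trace:
  cnt=0
  cnt=4, p=0
  cnt=5, p=1
  cnt=6, p=2
  cnt=7, p=3
  cnt=11, p=4
  cnt=12, p=5
  cnt=13, p=6
  cnt=14, p=7
  cnt=18, p=8
  cnt=19, p=9
  cnt=20, p=10
  cnt=21, p=11
  cnt=25, p=12
  cnt=26, p=13

Final answer: 26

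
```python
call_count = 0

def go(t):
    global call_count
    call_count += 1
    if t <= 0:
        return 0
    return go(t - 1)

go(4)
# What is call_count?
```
Call trace:
go(t=4)
  go(t=3)
    go(t=2)
      go(t=1)
        go(t=0)
        -> return 0
      -> return 0
    -> return 0
  -> return 0
-> return 0

call_count is incremented once per call. go is entered once for each t = 4, 3, 2, 1, 0 (the t <= 0 call returns without recursing), i.e. 4 + 1 calls.
call_count = 5

Final answer: 5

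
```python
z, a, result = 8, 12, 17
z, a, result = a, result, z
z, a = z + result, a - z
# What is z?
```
Trace:
  z=8, a=12, result=17
  z=12, a=17, result=8
  z=20, a=5, result=8

Final answer: 20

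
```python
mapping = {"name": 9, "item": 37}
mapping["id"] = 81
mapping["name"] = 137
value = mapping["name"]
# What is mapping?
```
Trace:
  mapping={'name': 9, 'item': 37}
  mapping={'name': 9, 'item': 37, 'id': 81}
  mapping={'name': 137, 'item': 37, 'id': 81}
  mapping={'name': 137, 'item': 37, 'id': 81}, value=137

Final answer: {'name': 137, 'item': 37, 'id': 81}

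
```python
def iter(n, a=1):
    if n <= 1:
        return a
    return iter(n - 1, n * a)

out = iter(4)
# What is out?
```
Call trace:
iter(n=4, a=1)
  iter(n=3, a=4)
    iter(n=2, a=12)
      iter(n=1, a=24)
      -> return 24
    -> return 24
  -> return 24
-> return 24

Final answer: 24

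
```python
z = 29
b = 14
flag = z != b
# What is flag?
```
Trace:
  z=29
  z=29, b=14
  z=29, b=14, flag=True

Final answer: True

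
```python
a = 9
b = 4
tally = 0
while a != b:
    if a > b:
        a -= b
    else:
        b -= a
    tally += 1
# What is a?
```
Trace:
  a=9
  a=9, b=4
  a=9, b=4, tally=0
  a=5, b=4, tally=1
  a=1, b=4, tally=2
  a=1, b=3, tally=3
  a=1, b=2, tally=4
  a=1, b=1, tally=5

Final answer: 1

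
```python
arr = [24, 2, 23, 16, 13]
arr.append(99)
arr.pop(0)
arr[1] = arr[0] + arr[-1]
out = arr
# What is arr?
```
Trace:
  arr=[24, 2, 23, 16, 13]
  arr=[24, 2, 23, 16, 13, 99]
  arr=[2, 23, 16, 13, 99]
  arr=[2, 101, 16, 13, 99]
  arr=[2, 101, 16, 13, 99], out=[2, 101, 16, 13, 99]

Final answer: [2, 101, 16, 13, 99]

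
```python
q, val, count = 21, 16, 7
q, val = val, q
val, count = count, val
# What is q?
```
Trace:
  q=21, val=16, count=7
  q=16, val=21, count=7
  q=16, val=7, count=21

Final answer: 16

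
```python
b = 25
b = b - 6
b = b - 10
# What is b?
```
Trace:
  b=25
  b=19
  b=9

Final answer: 9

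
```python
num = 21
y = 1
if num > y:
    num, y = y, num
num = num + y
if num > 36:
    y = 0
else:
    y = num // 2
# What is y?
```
Trace:
  num=21
  num=21, y=1
  num=1, y=21
  num=22, y=21
  num=22, y=11

Final answer: 11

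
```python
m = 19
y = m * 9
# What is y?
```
Trace:
  m=19
  m=19, y=171

Final answer: 171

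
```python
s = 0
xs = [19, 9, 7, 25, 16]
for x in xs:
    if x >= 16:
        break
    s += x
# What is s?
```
Trace:
  s=0
  s=0, x=19

Final answer: 0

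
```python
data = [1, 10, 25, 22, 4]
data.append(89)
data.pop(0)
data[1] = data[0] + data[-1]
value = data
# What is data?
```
Trace:
  data=[1, 10, 25, 22, 4]
  data=[1, 10, 25, 22, 4, 89]
  data=[10, 25, 22, 4, 89]
  data=[10, 99, 22, 4, 89]
  data=[10, 99, 22, 4, 89], value=[10, 99, 22, 4, 89]

Final answer: [10, 99, 22, 4, 89]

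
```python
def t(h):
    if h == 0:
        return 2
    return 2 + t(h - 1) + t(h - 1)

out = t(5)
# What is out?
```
Call trace (a repeated sub-call is expanded the first time; later identical calls just restate its return value):
t(h=5)
  t(h=4)
    t(h=3)
      t(h=2)
        t(h=1)
          t(h=0)
          -> return 2
          t(h=0)
          -> return 2
        -> return 6
        t(h=1) -> return 6  (same call as traced above)
      -> return 14
      t(h=2) -> return 14  (same call as traced above)
    -> return 30
    t(h=3) -> return 30  (same call as traced above)
  -> return 62
  t(h=4) -> return 62  (same call as traced above)
-> return 126

Final answer: 126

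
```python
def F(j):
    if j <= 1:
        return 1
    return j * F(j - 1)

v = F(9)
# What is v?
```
Call trace:
F(j=9)
  F(j=8)
    F(j=7)
      F(j=6)
        F(j=5)
          F(j=4)
            F(j=3)
              F(j=2)
                F(j=1)
                -> return 1
              -> return 2
            -> return 6
          -> return 24
        -> return 120
      -> return 720
    -> return 5040
  -> return 40320
-> return 362880

Final answer: 362880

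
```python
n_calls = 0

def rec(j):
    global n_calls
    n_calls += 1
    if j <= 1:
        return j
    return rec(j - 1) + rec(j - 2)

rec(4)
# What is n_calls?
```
Call trace (a repeated sub-call is expanded the first time; later identical calls just restate its return value):
rec(j=4)
  rec(j=3)
    rec(j=2)
      rec(j=1)
      -> return 1
      rec(j=0)
      -> return 0
    -> return 1
    rec(j=1)
    -> return 1
  -> return 2
  rec(j=2) -> return 1  (same call as traced above)
-> return 3

n_calls is incremented once per call, so count the calls in each subtree. Let C(j) = number of calls made by rec(j).
C(0) = C(1) = 1 (base case, no recursion); C(j) = 1 + C(j - 1) + C(j - 2) otherwise.
C(2) = 1 + C(1) + C(0) = 1 + 1 + 1 = 3
C(3) = 1 + C(2) + C(1) = 1 + 3 + 1 = 5
C(4) = 1 + C(3) + C(2) = 1 + 5 + 3 = 9
n_calls = C(4) = 9

Final answer: 9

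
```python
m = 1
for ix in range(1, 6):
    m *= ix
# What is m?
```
Trace:
  m=1
  m=1, ix=1
  m=2, ix=2
  m=6, ix=3
  m=24, ix=4
  m=120, ix=5

Final answer: 120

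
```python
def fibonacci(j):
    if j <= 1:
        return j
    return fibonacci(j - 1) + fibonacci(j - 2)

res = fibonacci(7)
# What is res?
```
Call trace (a repeated sub-call is expanded the first time; later identical calls just restate its return value):
fibonacci(j=7)
  fibonacci(j=6)
    fibonacci(j=5)
      fibonacci(j=4)
        fibonacci(j=3)
          fibonacci(j=2)
            fibonacci(j=1)
            -> return 1
            fibonacci(j=0)
            -> return 0
          -> return 1
          fibonacci(j=1)
          -> return 1
        -> return 2
        fibonacci(j=2) -> return 1  (same call as traced above)
      -> return 3
      fibonacci(j=3) -> return 2  (same call as traced above)
    -> return 5
    fibonacci(j=4) -> return 3  (same call as traced above)
  -> return 8
  fibonacci(j=5) -> return 5  (same call as traced above)
-> return 13

Final answer: 13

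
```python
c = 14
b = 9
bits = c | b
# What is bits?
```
Trace:
  c=14
  c=14, b=9
  c=14, b=9, bits=15

Final answer: 15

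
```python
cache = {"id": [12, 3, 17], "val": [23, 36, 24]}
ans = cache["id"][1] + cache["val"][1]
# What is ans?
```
Trace:
  cache={'id': [12, 3, 17], 'val': [23, 36, 24]}
  cache={'id': [12, 3, 17], 'val': [23, 36, 24]}, ans=39

Final answer: 39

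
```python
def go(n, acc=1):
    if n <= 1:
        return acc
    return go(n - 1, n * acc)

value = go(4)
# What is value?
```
Call trace:
go(n=4, acc=1)
  go(n=3, acc=4)
    go(n=2, acc=12)
      go(n=1, acc=24)
      -> return 24
    -> return 24
  -> return 24
-> return 24

Final answer: 24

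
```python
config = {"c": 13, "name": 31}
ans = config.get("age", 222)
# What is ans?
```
Trace:
  config={'c': 13, 'name': 31}
  config={'c': 13, 'name': 31}, ans=222

Final answer: 222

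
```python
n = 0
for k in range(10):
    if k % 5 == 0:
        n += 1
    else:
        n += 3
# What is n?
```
Trace:
  n=0
  n=1, k=0
  n=4, k=1
  n=7, k=2
  n=10, k=3
  n=13, k=4
  n=14, k=5
  n=17, k=6
  n=20, k=7
  n=23, k=8
  n=26, k=9

Final answer: 26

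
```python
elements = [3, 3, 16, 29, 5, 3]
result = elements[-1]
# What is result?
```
Trace:
  elements=[3, 3, 16, 29, 5, 3]
  elements=[3, 3, 16, 29, 5, 3], result=3

Final answer: 3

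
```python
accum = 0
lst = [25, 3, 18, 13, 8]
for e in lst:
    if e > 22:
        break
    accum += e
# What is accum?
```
Trace:
  accum=0
  accum=0, e=25

Final answer: 0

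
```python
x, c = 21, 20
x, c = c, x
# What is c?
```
Trace:
  x=21, c=20
  x=20, c=21

Final answer: 21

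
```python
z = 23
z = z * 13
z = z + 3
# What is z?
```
Trace:
  z=23
  z=299
  z=302

Final answer: 302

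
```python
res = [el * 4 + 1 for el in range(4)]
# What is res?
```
Trace:
  el=0
  el=1
  el=2
  el=3
  res=[1, 5, 9, 13]

Final answer: [1, 5, 9, 13]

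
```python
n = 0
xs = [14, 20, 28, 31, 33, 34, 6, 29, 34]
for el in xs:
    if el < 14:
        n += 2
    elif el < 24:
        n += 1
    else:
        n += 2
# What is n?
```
Trace:
  n=0
  n=1, el=14
  n=2, el=20
  n=4, el=28
  n=6, el=31
  n=8, el=33
  n=10, el=34
  n=12, el=6
  n=14, el=29
  n=16, el=34

Final answer: 16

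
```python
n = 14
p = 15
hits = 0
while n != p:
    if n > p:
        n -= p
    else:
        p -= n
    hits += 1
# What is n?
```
Trace:
  n=14
  n=14, p=15
  n=14, p=15, hits=0
  n=14, p=1, hits=1
  n=13, p=1, hits=2
  n=12, p=1, hits=3
  n=11, p=1, hits=4
  n=10, p=1, hits=5
  n=9, p=1, hits=6
  n=8, p=1, hits=7
  n=7, p=1, hits=8
  n=6, p=1, hits=9
  n=5, p=1, hits=10
  n=4, p=1, hits=11
  n=3, p=1, hits=12
  n=2, p=1, hits=13
  n=1, p=1, hits=14

Final answer: 1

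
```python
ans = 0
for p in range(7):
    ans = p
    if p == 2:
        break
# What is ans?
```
Trace:
  ans=0
  ans=0, p=0
  ans=1, p=1
  ans=2, p=2

Final answer: 2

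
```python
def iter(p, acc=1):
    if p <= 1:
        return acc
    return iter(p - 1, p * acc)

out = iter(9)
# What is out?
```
Call trace:
iter(p=9, acc=1)
  iter(p=8, acc=9)
    iter(p=7, acc=72)
      iter(p=6, acc=504)
        iter(p=5, acc=3024)
          iter(p=4, acc=15120)
            iter(p=3, acc=60480)
              iter(p=2, acc=181440)
                iter(p=1, acc=362880)
                -> return 362880
              -> return 362880
            -> return 362880
          -> return 362880
        -> return 362880
      -> return 362880
    -> return 362880
  -> return 362880
-> return 362880

Final answer: 362880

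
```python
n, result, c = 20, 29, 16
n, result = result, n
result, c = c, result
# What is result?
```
Trace:
  n=20, result=29, c=16
  n=29, result=20, c=16
  n=29, result=16, c=20

Final answer: 16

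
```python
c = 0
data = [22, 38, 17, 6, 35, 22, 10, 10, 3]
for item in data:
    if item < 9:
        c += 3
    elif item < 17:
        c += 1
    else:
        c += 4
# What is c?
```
Trace:
  c=0
  c=4, item=22
  c=8, item=38
  c=12, item=17
  c=15, item=6
  c=19, item=35
  c=23, item=22
  c=24, item=10
  c=25, item=10
  c=28, item=3

Final answer: 28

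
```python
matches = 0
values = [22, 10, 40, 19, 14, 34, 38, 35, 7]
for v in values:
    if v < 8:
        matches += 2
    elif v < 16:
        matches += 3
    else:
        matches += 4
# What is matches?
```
Trace:
  matches=0
  matches=4, v=22
  matches=7, v=10
  matches=11, v=40
  matches=15, v=19
  matches=18, v=14
  matches=22, v=34
  matches=26, v=38
  matches=30, v=35
  matches=32, v=7

Final answer: 32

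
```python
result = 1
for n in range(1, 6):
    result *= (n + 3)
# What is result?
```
Trace:
  result=1
  result=4, n=1
  result=20, n=2
  result=120, n=3
  result=840, n=4
  result=6720, n=5

Final answer: 6720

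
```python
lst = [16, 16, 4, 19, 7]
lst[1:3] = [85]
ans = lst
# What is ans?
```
Trace:
  lst=[16, 16, 4, 19, 7]
  lst=[16, 85, 19, 7]
  lst=[16, 85, 19, 7], ans=[16, 85, 19, 7]

Final answer: [16, 85, 19, 7]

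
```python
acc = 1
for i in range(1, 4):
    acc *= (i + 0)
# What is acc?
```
Trace:
  acc=1
  acc=1, i=1
  acc=2, i=2
  acc=6, i=3

Final answer: 6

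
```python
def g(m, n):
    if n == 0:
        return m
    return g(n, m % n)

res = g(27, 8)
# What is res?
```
Call trace:
g(m=27, n=8)
  g(m=8, n=3)
    g(m=3, n=2)
      g(m=2, n=1)
        g(m=1, n=0)
        -> return 1
      -> return 1
    -> return 1
  -> return 1
-> return 1

Final answer: 1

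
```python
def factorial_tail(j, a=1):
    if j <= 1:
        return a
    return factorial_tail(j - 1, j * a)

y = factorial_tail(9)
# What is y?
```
Call trace:
factorial_tail(j=9, a=1)
  factorial_tail(j=8, a=9)
    factorial_tail(j=7, a=72)
      factorial_tail(j=6, a=504)
        factorial_tail(j=5, a=3024)
          factorial_tail(j=4, a=15120)
            factorial_tail(j=3, a=60480)
              factorial_tail(j=2, a=181440)
                factorial_tail(j=1, a=362880)
                -> return 362880
              -> return 362880
            -> return 362880
          -> return 362880
        -> return 362880
      -> return 362880
    -> return 362880
  -> return 362880
-> return 362880

Final answer: 362880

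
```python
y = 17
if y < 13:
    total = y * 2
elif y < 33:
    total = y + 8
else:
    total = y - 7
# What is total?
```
Trace:
  y=17
  y=17, total=25

Final answer: 25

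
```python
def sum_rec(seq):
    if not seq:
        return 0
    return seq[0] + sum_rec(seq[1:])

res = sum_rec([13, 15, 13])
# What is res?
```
Call trace:
sum_rec(seq=[13, 15, 13])
  sum_rec(seq=[15, 13])
    sum_rec(seq=[13])
      sum_rec(seq=[])
      -> return 0
    -> return 13
  -> return 28
-> return 41

Final answer: 41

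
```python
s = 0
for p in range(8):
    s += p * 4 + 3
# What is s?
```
Trace:
  s=0
  s=3, p=0
  s=10, p=1
  s=21, p=2
  s=36, p=3
  s=55, p=4
  s=78, p=5
  s=105, p=6
  s=136, p=7

Final answer: 136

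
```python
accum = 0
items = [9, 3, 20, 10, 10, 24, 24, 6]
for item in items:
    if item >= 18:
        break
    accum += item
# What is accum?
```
Trace:
  accum=0
  accum=9, item=9
  accum=12, item=3
  accum=12, item=20

Final answer: 12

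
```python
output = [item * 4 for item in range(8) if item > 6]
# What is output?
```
Trace:
  item=0
  item=1
  item=2
  item=3
  item=4
  item=5
  item=6
  item=7
  output=[28]

Final answer: [28]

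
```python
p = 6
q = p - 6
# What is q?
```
Trace:
  p=6
  p=6, q=0

Final answer: 0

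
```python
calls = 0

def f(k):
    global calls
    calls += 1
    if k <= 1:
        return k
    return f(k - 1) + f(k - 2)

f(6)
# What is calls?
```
Call trace (a repeated sub-call is expanded the first time; later identical calls just restate its return value):
f(k=6)
  f(k=5)
    f(k=4)
      f(k=3)
        f(k=2)
          f(k=1)
          -> return 1
          f(k=0)
          -> return 0
        -> return 1
        f(k=1)
        -> return 1
      -> return 2
      f(k=2) -> return 1  (same call as traced above)
    -> return 3
    f(k=3) -> return 2  (same call as traced above)
  -> return 5
  f(k=4) -> return 3  (same call as traced above)
-> return 8

calls is incremented once per call, so count the calls in each subtree. Let C(k) = number of calls made by f(k).
C(0) = C(1) = 1 (base case, no recursion); C(k) = 1 + C(k - 1) + C(k - 2) otherwise.
C(2) = 1 + C(1) + C(0) = 1 + 1 + 1 = 3
C(3) = 1 + C(2) + C(1) = 1 + 3 + 1 = 5
C(4) = 1 + C(3) + C(2) = 1 + 5 + 3 = 9
C(5) = 1 + C(4) + C(3) = 1 + 9 + 5 = 15
C(6) = 1 + C(5) + C(4) = 1 + 15 + 9 = 25
calls = C(6) = 25

Final answer: 25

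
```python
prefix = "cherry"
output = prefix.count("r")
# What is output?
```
Trace:
  prefix='cherry'
  prefix='cherry', output=2

Final answer: 2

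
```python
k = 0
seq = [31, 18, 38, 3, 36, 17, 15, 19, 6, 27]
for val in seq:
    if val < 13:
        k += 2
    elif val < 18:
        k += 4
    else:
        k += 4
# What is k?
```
Trace:
  k=0
  k=4, val=31
  k=8, val=18
  k=12, val=38
  k=14, val=3
  k=18, val=36
  k=22, val=17
  k=26, val=15
  k=30, val=19
  k=32, val=6
  k=36, val=27

Final answer: 36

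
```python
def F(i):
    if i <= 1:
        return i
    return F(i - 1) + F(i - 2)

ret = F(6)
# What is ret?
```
Call trace (a repeated sub-call is expanded the first time; later identical calls just restate its return value):
F(i=6)
  F(i=5)
    F(i=4)
      F(i=3)
        F(i=2)
          F(i=1)
          -> return 1
          F(i=0)
          -> return 0
        -> return 1
        F(i=1)
        -> return 1
      -> return 2
      F(i=2) -> return 1  (same call as traced above)
    -> return 3
    F(i=3) -> return 2  (same call as traced above)
  -> return 5
  F(i=4) -> return 3  (same call as traced above)
-> return 8

Final answer: 8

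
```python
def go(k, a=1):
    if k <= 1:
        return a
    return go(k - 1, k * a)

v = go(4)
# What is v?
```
Call trace:
go(k=4, a=1)
  go(k=3, a=4)
    go(k=2, a=12)
      go(k=1, a=24)
      -> return 24
    -> return 24
  -> return 24
-> return 24

Final answer: 24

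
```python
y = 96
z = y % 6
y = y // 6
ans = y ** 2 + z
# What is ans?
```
Trace:
  y=96
  y=96, z=0
  y=16, z=0
  y=16, z=0, ans=256

Final answer: 256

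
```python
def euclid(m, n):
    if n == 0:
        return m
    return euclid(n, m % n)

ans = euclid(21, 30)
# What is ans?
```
Call trace:
euclid(m=21, n=30)
  euclid(m=30, n=21)
    euclid(m=21, n=9)
      euclid(m=9, n=3)
        euclid(m=3, n=0)
        -> return 3
      -> return 3
    -> return 3
  -> return 3
-> return 3

Final answer: 3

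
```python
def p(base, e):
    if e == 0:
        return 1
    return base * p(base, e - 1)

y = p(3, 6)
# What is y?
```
Call trace:
p(base=3, e=6)
  p(base=3, e=5)
    p(base=3, e=4)
      p(base=3, e=3)
        p(base=3, e=2)
          p(base=3, e=1)
            p(base=3, e=0)
            -> return 1
          -> return 3
        -> return 9
      -> return 27
    -> return 81
  -> return 243
-> return 729

Final answer: 729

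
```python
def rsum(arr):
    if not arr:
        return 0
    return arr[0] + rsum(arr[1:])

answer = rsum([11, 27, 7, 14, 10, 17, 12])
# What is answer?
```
Call trace:
rsum(arr=[11, 27, 7, 14, 10, 17, 12])
  rsum(arr=[27, 7, 14, 10, 17, 12])
    rsum(arr=[7, 14, 10, 17, 12])
      rsum(arr=[14, 10, 17, 12])
        rsum(arr=[10, 17, 12])
          rsum(arr=[17, 12])
            rsum(arr=[12])
              rsum(arr=[])
              -> return 0
            -> return 12
          -> return 29
        -> return 39
      -> return 53
    -> return 60
  -> return 87
-> return 98

Final answer: 98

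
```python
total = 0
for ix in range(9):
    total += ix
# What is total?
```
Trace:
  total=0
  total=0, ix=0
  total=1, ix=1
  total=3, ix=2
  total=6, ix=3
  total=10, ix=4
  total=15, ix=5
  total=21, ix=6
  total=28, ix=7
  total=36, ix=8

Final answer: 36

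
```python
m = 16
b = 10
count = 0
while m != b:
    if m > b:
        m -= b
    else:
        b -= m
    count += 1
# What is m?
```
Trace:
  m=16
  m=16, b=10
  m=16, b=10, count=0
  m=6, b=10, count=1
  m=6, b=4, count=2
  m=2, b=4, count=3
  m=2, b=2, count=4

Final answer: 2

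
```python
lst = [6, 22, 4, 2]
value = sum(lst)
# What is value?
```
Trace:
  lst=[6, 22, 4, 2]
  lst=[6, 22, 4, 2], value=34

Final answer: 34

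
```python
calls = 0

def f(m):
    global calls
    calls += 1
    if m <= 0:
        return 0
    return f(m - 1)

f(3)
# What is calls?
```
Call trace:
f(m=3)
  f(m=2)
    f(m=1)
      f(m=0)
      -> return 0
    -> return 0
  -> return 0
-> return 0

calls is incremented once per call. f is entered once for each m = 3, 2, 1, 0 (the m <= 0 call returns without recursing), i.e. 3 + 1 calls.
calls = 4

Final answer: 4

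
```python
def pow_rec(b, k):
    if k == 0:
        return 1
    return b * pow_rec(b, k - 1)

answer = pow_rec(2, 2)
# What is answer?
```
Call trace:
pow_rec(b=2, k=2)
  pow_rec(b=2, k=1)
    pow_rec(b=2, k=0)
    -> return 1
  -> return 2
-> return 4

Final answer: 4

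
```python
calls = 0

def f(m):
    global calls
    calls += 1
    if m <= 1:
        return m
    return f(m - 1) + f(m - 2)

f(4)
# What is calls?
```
Call trace (a repeated sub-call is expanded the first time; later identical calls just restate its return value):
f(m=4)
  f(m=3)
    f(m=2)
      f(m=1)
      -> return 1
      f(m=0)
      -> return 0
    -> return 1
    f(m=1)
    -> return 1
  -> return 2
  f(m=2) -> return 1  (same call as traced above)
-> return 3

calls is incremented once per call, so count the calls in each subtree. Let C(m) = number of calls made by f(m).
C(0) = C(1) = 1 (base case, no recursion); C(m) = 1 + C(m - 1) + C(m - 2) otherwise.
C(2) = 1 + C(1) + C(0) = 1 + 1 + 1 = 3
C(3) = 1 + C(2) + C(1) = 1 + 3 + 1 = 5
C(4) = 1 + C(3) + C(2) = 1 + 5 + 3 = 9
calls = C(4) = 9

Final answer: 9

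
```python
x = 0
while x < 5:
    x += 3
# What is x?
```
Trace:
  x=0
  x=3
  x=6

Final answer: 6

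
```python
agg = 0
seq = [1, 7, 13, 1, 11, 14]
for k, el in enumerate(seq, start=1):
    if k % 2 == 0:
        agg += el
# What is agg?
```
Trace:
  agg=0
  agg=0, k=1, el=1
  agg=7, k=2, el=7
  agg=7, k=3, el=13
  agg=8, k=4, el=1
  agg=8, k=5, el=11
  agg=22, k=6, el=14

Final answer: 22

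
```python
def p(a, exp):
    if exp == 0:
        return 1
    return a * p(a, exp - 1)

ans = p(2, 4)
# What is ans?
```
Call trace:
p(a=2, exp=4)
  p(a=2, exp=3)
    p(a=2, exp=2)
      p(a=2, exp=1)
        p(a=2, exp=0)
        -> return 1
      -> return 2
    -> return 4
  -> return 8
-> return 16

Final answer: 16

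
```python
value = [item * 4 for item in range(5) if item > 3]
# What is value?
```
Trace:
  item=0
  item=1
  item=2
  item=3
  item=4
  value=[16]

Final answer: [16]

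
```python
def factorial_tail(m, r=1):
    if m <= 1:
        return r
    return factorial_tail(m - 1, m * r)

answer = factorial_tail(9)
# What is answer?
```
Call trace:
factorial_tail(m=9, r=1)
  factorial_tail(m=8, r=9)
    factorial_tail(m=7, r=72)
      factorial_tail(m=6, r=504)
        factorial_tail(m=5, r=3024)
          factorial_tail(m=4, r=15120)
            factorial_tail(m=3, r=60480)
              factorial_tail(m=2, r=181440)
                factorial_tail(m=1, r=362880)
                -> return 362880
              -> return 362880
            -> return 362880
          -> return 362880
        -> return 362880
      -> return 362880
    -> return 362880
  -> return 362880
-> return 362880

Final answer: 362880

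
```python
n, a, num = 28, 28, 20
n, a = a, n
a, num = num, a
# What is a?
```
Trace:
  n=28, a=28, num=20
  n=28, a=28, num=20
  n=28, a=20, num=28

Final answer: 20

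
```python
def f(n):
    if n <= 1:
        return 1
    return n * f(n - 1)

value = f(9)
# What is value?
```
Call trace:
f(n=9)
  f(n=8)
    f(n=7)
      f(n=6)
        f(n=5)
          f(n=4)
            f(n=3)
              f(n=2)
                f(n=1)
                -> return 1
              -> return 2
            -> return 6
          -> return 24
        -> return 120
      -> return 720
    -> return 5040
  -> return 40320
-> return 362880

Final answer: 362880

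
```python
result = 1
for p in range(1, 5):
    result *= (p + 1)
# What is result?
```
Trace:
  result=1
  result=2, p=1
  result=6, p=2
  result=24, p=3
  result=120, p=4

Final answer: 120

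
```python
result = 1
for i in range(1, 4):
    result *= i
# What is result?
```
Trace:
  result=1
  result=1, i=1
  result=2, i=2
  result=6, i=3

Final answer: 6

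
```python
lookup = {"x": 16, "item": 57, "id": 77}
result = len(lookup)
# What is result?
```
Trace:
  lookup={'x': 16, 'item': 57, 'id': 77}
  lookup={'x': 16, 'item': 57, 'id': 77}, result=3

Final answer: 3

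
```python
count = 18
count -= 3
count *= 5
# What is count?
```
Trace:
  count=18
  count=15
  count=75

Final answer: 75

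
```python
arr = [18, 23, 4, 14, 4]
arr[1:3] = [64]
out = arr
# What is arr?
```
Trace:
  arr=[18, 23, 4, 14, 4]
  arr=[18, 64, 14, 4]
  arr=[18, 64, 14, 4], out=[18, 64, 14, 4]

Final answer: [18, 64, 14, 4]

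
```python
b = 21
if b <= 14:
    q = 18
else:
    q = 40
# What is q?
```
Trace:
  b=21
  b=21, q=40

Final answer: 40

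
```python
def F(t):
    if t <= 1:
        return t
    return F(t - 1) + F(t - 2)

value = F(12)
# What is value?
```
Call trace (a repeated sub-call is expanded the first time; later identical calls just restate its return value):
F(t=12)
  F(t=11)
    F(t=10)
      F(t=9)
        F(t=8)
          F(t=7)
            F(t=6)
              F(t=5)
                F(t=4)
                  F(t=3)
                    F(t=2)
                      F(t=1)
                      -> return 1
                      F(t=0)
                      -> return 0
                    -> return 1
                    F(t=1)
                    -> return 1
                  -> return 2
                  F(t=2) -> return 1  (same call as traced above)
                -> return 3
                F(t=3) -> return 2  (same call as traced above)
              -> return 5
              F(t=4) -> return 3  (same call as traced above)
            -> return 8
            F(t=5) -> return 5  (same call as traced above)
          -> return 13
          F(t=6) -> return 8  (same call as traced above)
        -> return 21
        F(t=7) -> return 13  (same call as traced above)
      -> return 34
      F(t=8) -> return 21  (same call as traced above)
    -> return 55
    F(t=9) -> return 34  (same call as traced above)
  -> return 89
  F(t=10) -> return 55  (same call as traced above)
-> return 144

Final answer: 144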